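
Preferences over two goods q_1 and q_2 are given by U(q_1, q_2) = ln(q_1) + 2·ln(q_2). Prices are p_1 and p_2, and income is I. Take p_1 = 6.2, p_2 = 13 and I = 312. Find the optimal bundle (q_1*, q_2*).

MU_q_1/MU_q_2 = (q_2)/(2·q_1); tangency sets this equal to p_1/p_2.
Rearranging, p_2·q_2 = 2·p_1·q_1. Substituting into the budget gives p_1·q_1·(1 + 2) = I.
Demand: q_1*(p_1,p_2,I) = 1/3·I/p_1 and q_2* = 2/3·I/p_2.
At p_1=6.2, p_2=13, I=312: q_1* = 1/3·312/6.2 = 16.7742, q_2* = 16.

q_1* = 16.7742, q_2* = 16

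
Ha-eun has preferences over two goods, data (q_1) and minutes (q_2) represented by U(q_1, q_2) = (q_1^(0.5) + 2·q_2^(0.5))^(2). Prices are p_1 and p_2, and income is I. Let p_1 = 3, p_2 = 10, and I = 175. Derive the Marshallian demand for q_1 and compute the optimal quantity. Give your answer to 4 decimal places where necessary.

From the CES first-order condition, (1/2)·(q_2/q_1)^(0.5) = p_1/p_2.
Hence q_2/q_1 = (2·p_1/p_2)^(1/(0.5)), i.e. raised to the 2 power.
Substitute q_2 = (q_2/q_1)·q_1 into the budget: q_1* = I/(p_1 + p_2·(q_2/q_1)).
Numerically q_2/q_1 = 0.36, so q_1* = 175/(3 + 10·0.36) = 26.5152.

q_1* = 26.5152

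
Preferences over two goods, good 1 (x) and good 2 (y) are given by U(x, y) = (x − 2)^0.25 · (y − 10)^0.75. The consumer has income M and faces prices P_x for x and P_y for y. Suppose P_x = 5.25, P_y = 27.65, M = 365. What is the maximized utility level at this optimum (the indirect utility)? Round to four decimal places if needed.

V = 2.4354

MRS = (1/3)·(y−10)/(x−2). Tangency with P_x/P_y gives y−10 = 3·(P_x/P_y)·(x−2).
After buying the subsistence bundle (2, 10), a share 0.25 of the remaining income goes to x: x* = 2 + 0.25·(M − 2P_x − 10P_y)/P_x.
Discretionary income = 365 − 2·5.25 − 10·27.65 = 78; x* = 2 + 0.25·78/5.25 = 5.7143; y* = 10 + 0.75·78/27.65 = 12.1157.
Utility at the optimum: U(5.7143, 12.1157) = 2.4354.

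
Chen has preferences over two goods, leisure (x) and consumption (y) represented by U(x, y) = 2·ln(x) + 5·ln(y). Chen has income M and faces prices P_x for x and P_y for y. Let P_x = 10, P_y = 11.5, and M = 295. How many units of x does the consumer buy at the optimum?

x* = 8.4286

At P_x=10, P_y=11.5, M=295: x* = 2/7·295/10 = 8.4286.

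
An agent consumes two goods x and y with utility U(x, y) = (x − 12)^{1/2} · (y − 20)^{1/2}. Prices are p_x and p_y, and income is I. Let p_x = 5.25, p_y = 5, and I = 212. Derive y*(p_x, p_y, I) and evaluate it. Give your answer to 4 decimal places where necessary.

MRS = (y−20)/(x−12). Tangency with p_x/p_y gives y−20 = (p_x/p_y)·(x−12).
Substituting into the budget: x* = 12 + 0.5·(I − 12·p_x − 20·p_y)/p_x, and y* = 20 + 0.5·(…)/p_y.
Discretionary income = 212 − 12·5.25 − 20·5 = 49; y* = 20 + 0.5·49/5 = 24.9.

y* = 24.9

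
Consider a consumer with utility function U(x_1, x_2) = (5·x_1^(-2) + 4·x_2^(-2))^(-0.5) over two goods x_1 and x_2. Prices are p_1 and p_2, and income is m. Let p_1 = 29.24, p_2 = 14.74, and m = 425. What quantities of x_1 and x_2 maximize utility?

MU_x_1 ∝ 5·x_1^(-3), MU_x_2 ∝ 4·x_2^(-3), so MRS = (5/4)·(x_2/x_1)^(3) = p_1/p_2.
Hence x_2/x_1 = ((4/5)·p_1/p_2)^(1/(3)), i.e. raised to the 1/3 power.
Substitute x_2 = (x_2/x_1)·x_1 into the budget: x_1* = m/(p_1 + p_2·(x_2/x_1)).
Numerically x_2/x_1 = 1.166424, so x_1* = 425/(29.24 + 14.74·1.166424) = 9.153 and x_2* = 1.166424·9.153 = 10.6762.

x_1* = 9.153, x_2* = 10.6762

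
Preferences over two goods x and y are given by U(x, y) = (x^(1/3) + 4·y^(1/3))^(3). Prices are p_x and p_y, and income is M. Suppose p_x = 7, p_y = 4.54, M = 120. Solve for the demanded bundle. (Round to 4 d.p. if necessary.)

x* = 1.5679, y* = 24.0143

MU_x ∝ x^(-2/3), MU_y ∝ 4·y^(-2/3), so MRS = (1/4)·(y/x)^(2/3) = p_x/p_y.
Solve for the ratio: y/x = [4·p_x/p_y]^(1.5).
Substitute y = (y/x)·x into the budget: x* = M/(p_x + p_y·(y/x)).
Numerically y/x = 15.316279, so x* = 120/(7 + 4.54·15.316279) = 1.5679 and y* = 15.316279·1.5679 = 24.0143.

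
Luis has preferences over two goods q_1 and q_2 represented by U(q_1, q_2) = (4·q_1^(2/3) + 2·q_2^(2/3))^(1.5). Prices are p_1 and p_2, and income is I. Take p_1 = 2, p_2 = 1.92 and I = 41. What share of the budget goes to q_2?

share on q_2 = 0.1194

From the CES first-order condition, 2·(q_2/q_1)^(1/3) = p_1/p_2.
Solve for the ratio: q_2/q_1 = [(1/2)·p_1/p_2]^(3).
Substitute q_2 = (q_2/q_1)·q_1 into the budget: q_1* = I/(p_1 + p_2·(q_2/q_1)).
Numerically q_2/q_1 = 0.141285, so q_1* = 41/(2 + 1.92·0.141285) = 18.0516 and q_2* = 0.141285·18.0516 = 2.5504.
Expenditure on q_2: 1.92·2.5504 = 4.8968; share = 0.1194.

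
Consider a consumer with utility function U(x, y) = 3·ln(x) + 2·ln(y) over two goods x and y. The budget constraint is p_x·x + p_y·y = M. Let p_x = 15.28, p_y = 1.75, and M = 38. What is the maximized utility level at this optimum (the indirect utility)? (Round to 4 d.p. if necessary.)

V = 5.524

Demand: x*(p_x,p_y,M) = 0.6·M/p_x and y* = 0.4·M/p_y.
At p_x=15.28, p_y=1.75, M=38: x* = 0.6·38/15.28 = 1.4921, y* = 8.6857.
Utility at the optimum: U(1.4921, 8.6857) = 5.524.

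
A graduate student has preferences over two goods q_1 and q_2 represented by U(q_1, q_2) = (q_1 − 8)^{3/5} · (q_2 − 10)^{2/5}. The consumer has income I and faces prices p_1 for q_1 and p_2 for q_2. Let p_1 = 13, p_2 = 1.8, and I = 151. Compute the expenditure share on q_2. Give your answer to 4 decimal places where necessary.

share on q_2 = 0.196

MRS = (3/2)·(q_2−10)/(q_1−8). Tangency with p_1/p_2 gives q_2−10 = (2/3)·(p_1/p_2)·(q_1−8).
After buying the subsistence bundle (8, 10), a share 0.6 of the remaining income goes to q_1: q_1* = 8 + 0.6·(I − 8p_1 − 10p_2)/p_1.
Discretionary income = 151 − 8·13 − 10·1.8 = 29; q_1* = 8 + 0.6·29/13 = 9.3385; q_2* = 10 + 0.4·29/1.8 = 16.4444.
Expenditure on q_2: 1.8·16.4444 = 29.6; share = 0.196.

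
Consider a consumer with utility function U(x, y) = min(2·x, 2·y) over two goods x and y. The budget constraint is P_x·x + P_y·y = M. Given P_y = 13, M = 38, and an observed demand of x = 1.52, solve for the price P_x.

Leontief preferences: the optimum is at the kink where x/2 = y/2, i.e. y = x.
Budget: P_x·x + P_y·x = M, so (2·P_x + 2·P_y)·x = 2·M.
Demand: x*(P_x,P_y,M) = 2·M/(2·P_x + 2·P_y), y* = 2·M/(2·P_x + 2·P_y).
Set x* = 1.52 in the demand function and solve for P_x: P_x = 12.

P_x = 12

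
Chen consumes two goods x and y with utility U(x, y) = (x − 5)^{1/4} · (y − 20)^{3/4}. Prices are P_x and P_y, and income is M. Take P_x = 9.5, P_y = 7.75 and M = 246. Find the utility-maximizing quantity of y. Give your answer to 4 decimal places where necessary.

Let x' = x−5, y' = y−20. MRS = (1/3)·y'/x' = P_x/P_y.
Substituting into the budget: x* = 5 + 0.25·(M − 5·P_x − 20·P_y)/P_x, and y* = 20 + 0.75·(…)/P_y.
Discretionary income = 246 − 5·9.5 − 20·7.75 = 43.5; y* = 20 + 0.75·43.5/7.75 = 24.2097.

y* = 24.2097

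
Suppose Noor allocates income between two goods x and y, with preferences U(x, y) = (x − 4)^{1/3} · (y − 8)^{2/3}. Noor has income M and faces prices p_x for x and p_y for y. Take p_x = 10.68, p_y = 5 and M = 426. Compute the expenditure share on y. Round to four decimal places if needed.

share on y = 0.6311

This is Cobb-Douglas in (x−4, y−8): tangency gives 1/3·p_y·(y−8) = 2/3·p_x·(x−4).
After buying the subsistence bundle (4, 8), a share 1/3 of the remaining income goes to x: x* = 4 + 1/3·(M − 4p_x − 8p_y)/p_x.
Discretionary income = 426 − 4·10.68 − 8·5 = 343.28; x* = 4 + 1/3·343.28/10.68 = 14.7141; y* = 8 + 2/3·343.28/5 = 53.7707.
Expenditure on y: 5·53.7707 = 268.8533; share = 0.6311.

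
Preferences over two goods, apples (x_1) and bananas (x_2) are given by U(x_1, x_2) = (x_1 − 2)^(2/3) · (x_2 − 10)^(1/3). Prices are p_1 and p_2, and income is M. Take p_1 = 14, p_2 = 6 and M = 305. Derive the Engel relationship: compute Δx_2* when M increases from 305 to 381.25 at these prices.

This is Cobb-Douglas in (x_1−2, x_2−10): tangency gives 2/3·p_2·(x_2−10) = 1/3·p_1·(x_1−2).
After buying the subsistence bundle (2, 10), a share 2/3 of the remaining income goes to x_1: x_1* = 2 + 2/3·(M − 2p_1 − 10p_2)/p_1.
Discretionary income = 305 − 2·14 − 10·6 = 217; x_2* = 10 + 1/3·217/6 = 22.0556.
At M' = 381.25: x_2* = 26.2917. Change: 26.2917 − 22.0556 = 4.2361.

Δx_2* = 4.2361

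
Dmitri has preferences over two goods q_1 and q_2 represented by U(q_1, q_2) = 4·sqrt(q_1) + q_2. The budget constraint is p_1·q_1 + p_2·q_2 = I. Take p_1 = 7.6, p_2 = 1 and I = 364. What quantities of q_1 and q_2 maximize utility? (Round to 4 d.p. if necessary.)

MU_q_1 = 2/√q_1, MU_q_2 = 1. Tangency: 2/√q_1 = p_1/p_2.
Solve: √q_1 = 2·p_2/p_1, so q_1*(p_1,p_2) = (2·p_2/p_1)², and q_2* = (I − p_1·q_1*)/p_2.
Plugging in: q_1* = (2·1/7.6)² = 0.0693, q_2* = 363.4737.

q_1* = 0.0693, q_2* = 363.4737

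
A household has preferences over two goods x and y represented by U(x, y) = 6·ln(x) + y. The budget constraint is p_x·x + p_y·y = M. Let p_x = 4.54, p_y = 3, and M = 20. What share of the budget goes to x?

share on x = 0.9

So x*(p_x,p_y) = 6·p_y/p_x, independent of income; and y* = (M − 6·p_y)/p_y.
At the given prices: x* = 6·3/4.54 = 3.9648, and y* = 0.6667.
Expenditure on x: 4.54·3.9648 = 18; share = 0.9.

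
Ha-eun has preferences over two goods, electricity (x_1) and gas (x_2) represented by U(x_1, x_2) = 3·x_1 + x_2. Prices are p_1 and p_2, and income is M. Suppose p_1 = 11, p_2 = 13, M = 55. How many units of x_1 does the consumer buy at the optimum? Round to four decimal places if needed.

x_1* = 5

Perfect substitutes: compare marginal utility per dollar. 3/p_1 vs 1/p_2 → 0.2727 vs 0.0769.
x_1 gives more utility per dollar, so spend all income on x_1: x_1* = M/p_1, x_2* = 0.
Numerically: x_1* = 5, x_2* = 0.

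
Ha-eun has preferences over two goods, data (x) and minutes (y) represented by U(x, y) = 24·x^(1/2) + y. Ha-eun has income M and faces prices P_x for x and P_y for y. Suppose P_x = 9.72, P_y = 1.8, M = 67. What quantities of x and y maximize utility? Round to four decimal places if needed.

x* = 4.9383, y* = 10.5556

Utility is quasi-linear in y; the FOC for x is 12/√x = P_x/P_y.
Thus x* = (12·P_y/P_x)² — independent of M — with the rest of income spent on y.
Plugging in: x* = (12·1.8/9.72)² = 4.9383, y* = 10.5556.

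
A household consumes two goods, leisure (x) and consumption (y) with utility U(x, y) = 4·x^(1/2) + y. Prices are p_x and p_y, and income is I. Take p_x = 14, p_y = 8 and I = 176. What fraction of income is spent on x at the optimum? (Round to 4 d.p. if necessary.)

MU_x = 2/√x, MU_y = 1. Tangency: 2/√x = p_x/p_y.
Solve: √x = 2·p_y/p_x, so x*(p_x,p_y) = (2·p_y/p_x)², and y* = (I − p_x·x*)/p_y.
Plugging in: x* = (2·8/14)² = 1.3061, y* = 19.7143.
Expenditure on x: 14·1.3061 = 18.2857; share = 0.1039.

share on x = 0.1039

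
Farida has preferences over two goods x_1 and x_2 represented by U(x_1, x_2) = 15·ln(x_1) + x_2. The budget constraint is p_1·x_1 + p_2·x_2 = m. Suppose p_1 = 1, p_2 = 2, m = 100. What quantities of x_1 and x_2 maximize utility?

x_1* = 30, x_2* = 35

So x_1*(p_1,p_2) = 15·p_2/p_1, independent of income; and x_2* = (m − 15·p_2)/p_2.
At the given prices: x_1* = 15·2/1 = 30, and x_2* = 35.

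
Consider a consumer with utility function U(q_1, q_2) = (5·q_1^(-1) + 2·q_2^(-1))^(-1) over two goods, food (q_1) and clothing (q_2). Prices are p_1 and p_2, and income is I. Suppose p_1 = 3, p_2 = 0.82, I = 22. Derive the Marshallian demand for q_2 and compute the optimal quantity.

MU_q_1 ∝ 5·q_1^(-2), MU_q_2 ∝ 2·q_2^(-2), so MRS = (5/2)·(q_2/q_1)^(2) = p_1/p_2.
Solve for the ratio: q_2/q_1 = [(2/5)·p_1/p_2]^(0.5).
With the ratio pinned down, the budget gives q_1* = I/(p_1 + p_2·(q_2/q_1)) and q_2* = (q_2/q_1)·q_1*.
Numerically q_2/q_1 = 1.209717, so q_1* = 22/(3 + 0.82·1.209717) = 5.5111 and q_2* = 1.209717·5.5111 = 6.6668.

q_2* = 6.6668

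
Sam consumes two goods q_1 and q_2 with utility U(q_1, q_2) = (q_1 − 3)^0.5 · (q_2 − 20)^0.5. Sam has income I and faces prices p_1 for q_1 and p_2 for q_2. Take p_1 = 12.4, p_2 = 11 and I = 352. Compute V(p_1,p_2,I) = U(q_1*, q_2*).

V = 4.0586

This is Cobb-Douglas in (q_1−3, q_2−20): tangency gives 0.5·p_2·(q_2−20) = 0.5·p_1·(q_1−3).
After buying the subsistence bundle (3, 20), a share 0.5 of the remaining income goes to q_1: q_1* = 3 + 0.5·(I − 3p_1 − 20p_2)/p_1.
Discretionary income = 352 − 3·12.4 − 20·11 = 94.8; q_1* = 3 + 0.5·94.8/12.4 = 6.8226; q_2* = 20 + 0.5·94.8/11 = 24.3091.
Utility at the optimum: U(6.8226, 24.3091) = 4.0586.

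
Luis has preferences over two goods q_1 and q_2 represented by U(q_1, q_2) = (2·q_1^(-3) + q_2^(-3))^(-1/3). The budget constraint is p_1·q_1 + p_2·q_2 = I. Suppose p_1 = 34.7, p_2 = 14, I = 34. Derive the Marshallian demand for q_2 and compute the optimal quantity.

MRS = MU_q_1/MU_q_2 = 2·(q_2/q_1)^(4). Set equal to p_1/p_2.
Solve for the ratio: q_2/q_1 = [(1/2)·p_1/p_2]^(0.25).
With the ratio pinned down, the budget gives q_1* = I/(p_1 + p_2·(q_2/q_1)) and q_2* = (q_2/q_1)·q_1*.
Numerically q_2/q_1 = 1.055098, so q_1* = 34/(34.7 + 14·1.055098) = 0.6873 and q_2* = 1.055098·0.6873 = 0.7251.

q_2* = 0.7251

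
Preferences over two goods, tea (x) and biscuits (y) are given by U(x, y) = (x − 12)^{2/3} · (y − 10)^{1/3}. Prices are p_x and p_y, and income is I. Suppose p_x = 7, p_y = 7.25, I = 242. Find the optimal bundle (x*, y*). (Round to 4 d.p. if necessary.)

This is Cobb-Douglas in (x−12, y−10): tangency gives 2/3·p_y·(y−10) = 1/3·p_x·(x−12).
After buying the subsistence bundle (12, 10), a share 2/3 of the remaining income goes to x: x* = 12 + 2/3·(I − 12p_x − 10p_y)/p_x.
Discretionary income = 242 − 12·7 − 10·7.25 = 85.5; x* = 12 + 2/3·85.5/7 = 20.1429; y* = 10 + 1/3·85.5/7.25 = 13.931.

x* = 20.1429, y* = 13.931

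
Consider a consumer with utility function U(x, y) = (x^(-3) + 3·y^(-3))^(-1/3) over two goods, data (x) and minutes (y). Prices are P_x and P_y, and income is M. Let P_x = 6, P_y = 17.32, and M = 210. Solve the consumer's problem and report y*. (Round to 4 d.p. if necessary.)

MU_x ∝ x^(-4), MU_y ∝ 3·y^(-4), so MRS = (1/3)·(y/x)^(4) = P_x/P_y.
Solve for the ratio: y/x = [3·P_x/P_y]^(0.25).
Substitute y = (y/x)·x into the budget: x* = M/(P_x + P_y·(y/x)).
Numerically y/x = 1.009674, so x* = 210/(6 + 17.32·1.009674) = 8.9409 and y* = 1.009674·8.9409 = 9.0274.

y* = 9.0274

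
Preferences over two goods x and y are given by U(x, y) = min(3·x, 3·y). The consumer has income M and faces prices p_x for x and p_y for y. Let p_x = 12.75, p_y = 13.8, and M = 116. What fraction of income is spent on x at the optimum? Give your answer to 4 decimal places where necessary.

share on x = 0.4802

Demand: x*(p_x,p_y,M) = 3·M/(3·p_x + 3·p_y), y* = 3·M/(3·p_x + 3·p_y).
Here 3·12.75 + 3·13.8 = 79.65, giving x* = 4.3691 and y* = 4.3691.
Expenditure on x: 12.75·4.3691 = 55.7062; share = 0.4802.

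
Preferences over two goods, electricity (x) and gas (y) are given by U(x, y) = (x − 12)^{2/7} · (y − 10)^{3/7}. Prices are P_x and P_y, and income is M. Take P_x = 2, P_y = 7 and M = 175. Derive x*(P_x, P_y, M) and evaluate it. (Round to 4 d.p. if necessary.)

x* = 28.2

MRS = (2/3)·(y−10)/(x−12). Tangency with P_x/P_y gives y−10 = (3/2)·(P_x/P_y)·(x−12).
After buying the subsistence bundle (12, 10), a share 0.4 of the remaining income goes to x: x* = 12 + 0.4·(M − 12P_x − 10P_y)/P_x.
Discretionary income = 175 − 12·2 − 10·7 = 81; x* = 12 + 0.4·81/2 = 28.2.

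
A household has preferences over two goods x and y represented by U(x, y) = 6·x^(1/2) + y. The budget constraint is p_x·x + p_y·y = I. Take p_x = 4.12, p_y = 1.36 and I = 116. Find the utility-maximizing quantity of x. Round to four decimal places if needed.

x* = 0.9807

Utility is quasi-linear in y; the FOC for x is 3/√x = p_x/p_y.
Thus x* = (3·p_y/p_x)² — independent of I — with the rest of income spent on y.
Plugging in: x* = (3·1.36/4.12)² = 0.9807.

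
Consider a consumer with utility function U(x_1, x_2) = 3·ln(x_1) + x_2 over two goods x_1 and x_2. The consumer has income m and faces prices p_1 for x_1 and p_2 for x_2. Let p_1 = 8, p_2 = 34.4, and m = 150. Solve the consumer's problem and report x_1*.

x_1* = 12.9

MU_x_1 = 3/x_1, MU_x_2 = 1. Tangency: 3/x_1 = p_1/p_2.
So x_1*(p_1,p_2) = 3·p_2/p_1, independent of income; and x_2* = (m − 3·p_2)/p_2.
At the given prices: x_1* = 3·34.4/8 = 12.9.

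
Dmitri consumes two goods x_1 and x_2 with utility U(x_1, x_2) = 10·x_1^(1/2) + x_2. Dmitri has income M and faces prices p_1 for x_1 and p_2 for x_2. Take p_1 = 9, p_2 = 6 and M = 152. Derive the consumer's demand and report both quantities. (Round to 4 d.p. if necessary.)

Set MRS = p_1/p_2: 5·x_1^(−1/2) = p_1/p_2.
Thus x_1* = (5·p_2/p_1)² — independent of M — with the rest of income spent on x_2.
Plugging in: x_1* = (5·6/9)² = 11.1111, x_2* = 8.6667.

x_1* = 11.1111, x_2* = 8.6667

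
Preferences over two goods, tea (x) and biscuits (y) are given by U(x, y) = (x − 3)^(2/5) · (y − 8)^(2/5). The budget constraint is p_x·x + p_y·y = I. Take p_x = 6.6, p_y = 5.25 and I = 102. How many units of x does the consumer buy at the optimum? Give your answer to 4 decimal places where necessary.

Let x' = x−3, y' = y−8. MRS = y'/x' = p_x/p_y.
Substituting into the budget: x* = 3 + 0.5·(I − 3·p_x − 8·p_y)/p_x, and y* = 8 + 0.5·(…)/p_y.
Discretionary income = 102 − 3·6.6 − 8·5.25 = 40.2; x* = 3 + 0.5·40.2/6.6 = 6.0455.

x* = 6.0455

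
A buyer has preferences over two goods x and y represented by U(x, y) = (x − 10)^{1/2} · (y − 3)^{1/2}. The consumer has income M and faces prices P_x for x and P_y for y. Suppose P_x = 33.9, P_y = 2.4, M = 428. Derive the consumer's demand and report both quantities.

MRS = (y−3)/(x−10). Tangency with P_x/P_y gives y−3 = (P_x/P_y)·(x−10).
After buying the subsistence bundle (10, 3), a share 0.5 of the remaining income goes to x: x* = 10 + 0.5·(M − 10P_x − 3P_y)/P_x.
Discretionary income = 428 − 10·33.9 − 3·2.4 = 81.8; x* = 10 + 0.5·81.8/33.9 = 11.2065; y* = 3 + 0.5·81.8/2.4 = 20.0417.

x* = 11.2065, y* = 20.0417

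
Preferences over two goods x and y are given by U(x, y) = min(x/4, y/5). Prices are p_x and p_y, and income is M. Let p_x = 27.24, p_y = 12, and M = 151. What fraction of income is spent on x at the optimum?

share on x = 0.6449

Demand: x*(p_x,p_y,M) = 4·M/(4·p_x + 5·p_y), y* = 5·M/(4·p_x + 5·p_y).
Here 4·27.24 + 5·12 = 168.96, giving x* = 3.5748 and y* = 4.4685.
Expenditure on x: 27.24·3.5748 = 97.3778; share = 0.6449.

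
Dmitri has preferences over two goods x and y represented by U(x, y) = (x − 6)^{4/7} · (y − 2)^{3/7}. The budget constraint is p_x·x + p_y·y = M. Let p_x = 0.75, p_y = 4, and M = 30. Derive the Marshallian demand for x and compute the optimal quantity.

MRS = (4/3)·(y−2)/(x−6). Tangency with p_x/p_y gives y−2 = (3/4)·(p_x/p_y)·(x−6).
Substituting into the budget: x* = 6 + 4/7·(M − 6·p_x − 2·p_y)/p_x, and y* = 2 + 3/7·(…)/p_y.
Discretionary income = 30 − 6·0.75 − 2·4 = 17.5; x* = 6 + 4/7·17.5/0.75 = 19.3333.

x* = 19.3333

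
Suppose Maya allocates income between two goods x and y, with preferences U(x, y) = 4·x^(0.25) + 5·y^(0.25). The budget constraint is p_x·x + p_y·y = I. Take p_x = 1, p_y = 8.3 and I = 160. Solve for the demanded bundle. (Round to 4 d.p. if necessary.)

x* = 96.0932, y* = 7.6996

Numerically y/x = 0.080126, so x* = 160/(1 + 8.3·0.080126) = 96.0932 and y* = 0.080126·96.0932 = 7.6996.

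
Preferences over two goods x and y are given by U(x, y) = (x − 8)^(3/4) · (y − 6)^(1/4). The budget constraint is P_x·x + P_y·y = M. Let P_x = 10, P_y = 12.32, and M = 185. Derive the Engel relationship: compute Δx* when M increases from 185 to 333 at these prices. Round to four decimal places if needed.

Δx* = 11.1

Discretionary income = 185 − 8·10 − 6·12.32 = 31.08; x* = 8 + 0.75·31.08/10 = 10.331.
At M' = 333: x* = 21.431. Change: 21.431 − 10.331 = 11.1.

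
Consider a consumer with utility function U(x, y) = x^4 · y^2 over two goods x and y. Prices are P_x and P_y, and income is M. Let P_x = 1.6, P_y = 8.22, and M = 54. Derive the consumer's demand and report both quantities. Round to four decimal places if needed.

Tangency: MRS = 2·y/x = P_x/P_y.
Rearranging, P_y·y = (1/2)·P_x·x. Substituting into the budget gives P_x·x·(1 + (1/2)) = M.
Demand: x*(P_x,P_y,M) = 2/3·M/P_x and y* = 1/3·M/P_y.
At P_x=1.6, P_y=8.22, M=54: x* = 2/3·54/1.6 = 22.5, y* = 2.1898.

x* = 22.5, y* = 2.1898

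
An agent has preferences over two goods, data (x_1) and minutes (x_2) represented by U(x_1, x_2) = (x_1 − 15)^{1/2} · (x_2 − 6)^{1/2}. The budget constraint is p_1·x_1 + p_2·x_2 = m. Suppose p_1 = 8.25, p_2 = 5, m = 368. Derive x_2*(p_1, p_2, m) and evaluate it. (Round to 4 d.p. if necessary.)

x_2* = 27.425

MRS = (x_2−6)/(x_1−15). Tangency with p_1/p_2 gives x_2−6 = (p_1/p_2)·(x_1−15).
Substituting into the budget: x_1* = 15 + 0.5·(m − 15·p_1 − 6·p_2)/p_1, and x_2* = 6 + 0.5·(…)/p_2.
Discretionary income = 368 − 15·8.25 − 6·5 = 214.25; x_2* = 6 + 0.5·214.25/5 = 27.425.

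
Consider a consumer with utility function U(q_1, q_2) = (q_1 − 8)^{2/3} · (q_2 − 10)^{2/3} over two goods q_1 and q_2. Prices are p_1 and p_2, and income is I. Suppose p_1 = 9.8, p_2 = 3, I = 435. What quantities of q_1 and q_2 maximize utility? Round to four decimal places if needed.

q_1* = 24.6633, q_2* = 64.4333

MRS = (q_2−10)/(q_1−8). Tangency with p_1/p_2 gives q_2−10 = (p_1/p_2)·(q_1−8).
After buying the subsistence bundle (8, 10), a share 0.5 of the remaining income goes to q_1: q_1* = 8 + 0.5·(I − 8p_1 − 10p_2)/p_1.
Discretionary income = 435 − 8·9.8 − 10·3 = 326.6; q_1* = 8 + 0.5·326.6/9.8 = 24.6633; q_2* = 10 + 0.5·326.6/3 = 64.4333.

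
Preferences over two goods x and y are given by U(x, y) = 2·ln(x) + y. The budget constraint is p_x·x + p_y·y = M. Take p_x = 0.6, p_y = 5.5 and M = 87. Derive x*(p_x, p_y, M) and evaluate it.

Set MRS = p_x/p_y: (2/x)/1 = p_x/p_y.
So x*(p_x,p_y) = 2·p_y/p_x, independent of income; and y* = (M − 2·p_y)/p_y.
At the given prices: x* = 2·5.5/0.6 = 18.3333.

x* = 18.3333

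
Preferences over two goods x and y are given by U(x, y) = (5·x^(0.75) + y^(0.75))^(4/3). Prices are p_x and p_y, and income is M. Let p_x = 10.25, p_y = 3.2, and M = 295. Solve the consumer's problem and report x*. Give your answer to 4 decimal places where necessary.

From the CES first-order condition, 5·(y/x)^(0.25) = p_x/p_y.
Solve for the ratio: y/x = [(1/5)·p_x/p_y]^(4).
Substitute y = (y/x)·x into the budget: x* = M/(p_x + p_y·(y/x)).
Numerically y/x = 0.168428, so x* = 295/(10.25 + 3.2·0.168428) = 27.3427.

x* = 27.3427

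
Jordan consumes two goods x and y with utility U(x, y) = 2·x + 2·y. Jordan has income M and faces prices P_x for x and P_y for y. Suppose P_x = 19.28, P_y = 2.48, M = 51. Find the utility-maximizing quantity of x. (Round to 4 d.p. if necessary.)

Linear utility — the consumer picks whichever good has higher MU/price: 2/19.28 = 0.1037 vs 2/2.48 = 0.8065.
y gives more utility per dollar, so spend all income on y: y* = M/P_y, x* = 0.
Numerically: x* = 0, y* = 20.5645.

x* = 0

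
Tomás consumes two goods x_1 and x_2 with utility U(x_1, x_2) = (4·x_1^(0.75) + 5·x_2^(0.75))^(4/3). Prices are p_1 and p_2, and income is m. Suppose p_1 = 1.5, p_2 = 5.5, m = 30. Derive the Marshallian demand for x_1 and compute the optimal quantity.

x_1* = 19.0562

MU_x_1 ∝ 4·x_1^(-0.25), MU_x_2 ∝ 5·x_2^(-0.25), so MRS = (4/5)·(x_2/x_1)^(0.25) = p_1/p_2.
Hence x_2/x_1 = ((5/4)·p_1/p_2)^(1/(0.25)), i.e. raised to the 4 power.
With the ratio pinned down, the budget gives x_1* = m/(p_1 + p_2·(x_2/x_1)) and x_2* = (x_2/x_1)·x_1*.
Numerically x_2/x_1 = 0.013507, so x_1* = 30/(1.5 + 5.5·0.013507) = 19.0562.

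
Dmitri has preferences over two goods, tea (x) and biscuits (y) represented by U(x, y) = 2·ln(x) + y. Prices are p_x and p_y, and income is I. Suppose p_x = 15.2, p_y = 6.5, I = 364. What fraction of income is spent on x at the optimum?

MU_x = 2/x, MU_y = 1. Tangency: 2/x = p_x/p_y.
So x*(p_x,p_y) = 2·p_y/p_x, independent of income; and y* = (I − 2·p_y)/p_y.
At the given prices: x* = 2·6.5/15.2 = 0.8553, and y* = 54.
Expenditure on x: 15.2·0.8553 = 13; share = 0.0357.

share on x = 0.0357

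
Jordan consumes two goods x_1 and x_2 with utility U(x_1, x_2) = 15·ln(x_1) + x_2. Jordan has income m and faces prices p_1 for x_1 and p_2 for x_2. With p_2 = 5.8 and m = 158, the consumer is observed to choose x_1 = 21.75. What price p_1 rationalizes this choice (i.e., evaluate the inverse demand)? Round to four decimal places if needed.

p_1 = 4

MU_x_1 = 15/x_1, MU_x_2 = 1. Tangency: 15/x_1 = p_1/p_2.
So x_1*(p_1,p_2) = 15·p_2/p_1, independent of income; and x_2* = (m − 15·p_2)/p_2.
Set x_1* = 21.75 in the demand function and solve for p_1: p_1 = 4.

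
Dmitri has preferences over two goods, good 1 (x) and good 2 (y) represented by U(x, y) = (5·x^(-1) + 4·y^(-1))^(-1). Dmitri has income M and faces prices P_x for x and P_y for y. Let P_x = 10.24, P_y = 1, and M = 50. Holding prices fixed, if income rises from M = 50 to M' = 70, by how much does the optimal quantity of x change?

Δx* = 1.5265

From the CES first-order condition, (5/4)·(y/x)^(2) = P_x/P_y.
Hence y/x = ((4/5)·P_x/P_y)^(1/(2)), i.e. raised to the 0.5 power.
Substitute y = (y/x)·x into the budget: x* = M/(P_x + P_y·(y/x)).
Numerically y/x = 2.862167, so x* = 50/(10.24 + 1·2.862167) = 3.8162.
At M' = 70: x* = 5.3426. Change: 5.3426 − 3.8162 = 1.5265.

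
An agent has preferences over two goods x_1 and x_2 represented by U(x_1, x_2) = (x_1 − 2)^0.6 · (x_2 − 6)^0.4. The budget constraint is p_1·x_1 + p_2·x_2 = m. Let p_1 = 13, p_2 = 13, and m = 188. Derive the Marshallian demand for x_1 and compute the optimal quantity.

x_1* = 5.8769

This is Cobb-Douglas in (x_1−2, x_2−6): tangency gives 0.6·p_2·(x_2−6) = 0.4·p_1·(x_1−2).
Substituting into the budget: x_1* = 2 + 0.6·(m − 2·p_1 − 6·p_2)/p_1, and x_2* = 6 + 0.4·(…)/p_2.
Discretionary income = 188 − 2·13 − 6·13 = 84; x_1* = 2 + 0.6·84/13 = 5.8769.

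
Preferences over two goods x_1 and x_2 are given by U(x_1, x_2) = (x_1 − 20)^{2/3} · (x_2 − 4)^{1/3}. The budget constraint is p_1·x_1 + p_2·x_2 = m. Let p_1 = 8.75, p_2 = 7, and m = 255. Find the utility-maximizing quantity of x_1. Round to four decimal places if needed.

Let x_1' = x_1−20, x_2' = x_2−4. MRS = 2·x_2'/x_1' = p_1/p_2.
After buying the subsistence bundle (20, 4), a share 2/3 of the remaining income goes to x_1: x_1* = 20 + 2/3·(m − 20p_1 − 4p_2)/p_1.
Discretionary income = 255 − 20·8.75 − 4·7 = 52; x_1* = 20 + 2/3·52/8.75 = 23.9619.

x_1* = 23.9619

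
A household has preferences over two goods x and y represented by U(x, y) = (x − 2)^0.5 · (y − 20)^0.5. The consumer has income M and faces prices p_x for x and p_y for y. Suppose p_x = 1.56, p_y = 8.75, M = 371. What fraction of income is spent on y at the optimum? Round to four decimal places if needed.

After buying the subsistence bundle (2, 20), a share 0.5 of the remaining income goes to x: x* = 2 + 0.5·(M − 2p_x − 20p_y)/p_x.
Discretionary income = 371 − 2·1.56 − 20·8.75 = 192.88; x* = 2 + 0.5·192.88/1.56 = 63.8205; y* = 20 + 0.5·192.88/8.75 = 31.0217.
Expenditure on y: 8.75·31.0217 = 271.44; share = 0.7316.

share on y = 0.7316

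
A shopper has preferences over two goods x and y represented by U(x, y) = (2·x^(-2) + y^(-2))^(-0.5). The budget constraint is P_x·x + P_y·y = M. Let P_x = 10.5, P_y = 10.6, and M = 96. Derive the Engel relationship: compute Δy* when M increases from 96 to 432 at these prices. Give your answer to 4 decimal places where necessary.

From the CES first-order condition, 2·(y/x)^(3) = P_x/P_y.
Solve for the ratio: y/x = [(1/2)·P_x/P_y]^(1/3).
Substitute y = (y/x)·x into the budget: x* = M/(P_x + P_y·(y/x)).
Numerically y/x = 0.791197, so x* = 96/(10.5 + 10.6·0.791197) = 5.0829 and y* = 0.791197·5.0829 = 4.0216.
At M' = 432: y* = 18.0972. Change: 18.0972 − 4.0216 = 14.0756.

Δy* = 14.0756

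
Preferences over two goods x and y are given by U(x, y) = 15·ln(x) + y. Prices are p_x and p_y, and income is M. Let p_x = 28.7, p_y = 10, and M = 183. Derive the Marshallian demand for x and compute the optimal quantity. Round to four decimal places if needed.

MU_x = 15/x, MU_y = 1. Tangency: 15/x = p_x/p_y.
So x*(p_x,p_y) = 15·p_y/p_x, independent of income; and y* = (M − 15·p_y)/p_y.
At the given prices: x* = 15·10/28.7 = 5.2265.

x* = 5.2265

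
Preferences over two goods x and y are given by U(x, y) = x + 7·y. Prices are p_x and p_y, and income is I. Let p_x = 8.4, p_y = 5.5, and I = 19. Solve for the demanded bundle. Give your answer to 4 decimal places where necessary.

Perfect substitutes: compare marginal utility per dollar. 1/p_x vs 7/p_y → 0.119 vs 1.2727.
y gives more utility per dollar, so spend all income on y: y* = I/p_y, x* = 0.
Numerically: x* = 0, y* = 3.4545.

x* = 0, y* = 3.4545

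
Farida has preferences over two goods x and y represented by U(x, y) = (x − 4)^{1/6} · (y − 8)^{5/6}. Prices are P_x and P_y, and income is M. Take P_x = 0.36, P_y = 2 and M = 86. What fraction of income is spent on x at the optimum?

share on x = 0.1496

Let x' = x−4, y' = y−8. MRS = (1/5)·y'/x' = P_x/P_y.
Substituting into the budget: x* = 4 + 1/6·(M − 4·P_x − 8·P_y)/P_x, and y* = 8 + 5/6·(…)/P_y.
Discretionary income = 86 − 4·0.36 − 8·2 = 68.56; x* = 4 + 1/6·68.56/0.36 = 35.7407; y* = 8 + 5/6·68.56/2 = 36.5667.
Expenditure on x: 0.36·35.7407 = 12.8667; share = 0.1496.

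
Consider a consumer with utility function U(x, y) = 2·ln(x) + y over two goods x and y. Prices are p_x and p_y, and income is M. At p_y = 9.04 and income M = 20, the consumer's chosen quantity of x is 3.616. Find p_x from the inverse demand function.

MU_x = 2/x, MU_y = 1. Tangency: 2/x = p_x/p_y.
So x*(p_x,p_y) = 2·p_y/p_x, independent of income; and y* = (M − 2·p_y)/p_y.
Set x* = 3.616 in the demand function and solve for p_x: p_x = 5.

p_x = 5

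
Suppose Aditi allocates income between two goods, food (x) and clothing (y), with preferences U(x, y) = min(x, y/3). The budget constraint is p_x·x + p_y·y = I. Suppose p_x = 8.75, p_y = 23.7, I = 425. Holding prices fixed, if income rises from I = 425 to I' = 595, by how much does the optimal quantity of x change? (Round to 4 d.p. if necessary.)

Demand: x*(p_x,p_y,I) = I/(p_x + 3·p_y), y* = 3·I/(p_x + 3·p_y).
Here 8.75 + 3·23.7 = 79.85, giving x* = 5.3225.
At I' = 595: x* = 7.4515. Change: 7.4515 − 5.3225 = 2.129.

Δx* = 2.129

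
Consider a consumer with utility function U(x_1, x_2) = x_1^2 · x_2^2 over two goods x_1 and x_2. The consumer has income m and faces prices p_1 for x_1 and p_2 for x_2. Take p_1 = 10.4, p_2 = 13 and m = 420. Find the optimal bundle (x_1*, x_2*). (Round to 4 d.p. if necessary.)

x_1* = 20.1923, x_2* = 16.1538

Tangency: MRS = x_2/x_1 = p_1/p_2.
So 2·p_2·x_2 = 2·p_1·x_1; combined with the budget, a share 0.5 of income goes to x_1.
Demand: x_1*(p_1,p_2,m) = 0.5·m/p_1 and x_2* = 0.5·m/p_2.
At p_1=10.4, p_2=13, m=420: x_1* = 0.5·420/10.4 = 20.1923, x_2* = 16.1538.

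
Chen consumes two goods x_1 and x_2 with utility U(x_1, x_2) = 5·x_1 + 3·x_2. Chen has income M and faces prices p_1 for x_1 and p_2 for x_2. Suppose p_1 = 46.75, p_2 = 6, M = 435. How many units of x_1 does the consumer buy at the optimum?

Perfect substitutes: compare marginal utility per dollar. 5/p_1 vs 3/p_2 → 0.107 vs 0.5.
x_2 gives more utility per dollar, so spend all income on x_2: x_2* = M/p_2, x_1* = 0.
Numerically: x_1* = 0, x_2* = 72.5.

x_1* = 0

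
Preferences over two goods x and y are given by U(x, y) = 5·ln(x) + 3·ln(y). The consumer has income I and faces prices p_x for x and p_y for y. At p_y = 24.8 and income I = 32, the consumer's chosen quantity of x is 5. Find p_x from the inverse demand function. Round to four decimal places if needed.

p_x = 4

Tangency: MRS = (5/3)·y/x = p_x/p_y.
Rearranging, p_y·y = (3/5)·p_x·x. Substituting into the budget gives p_x·x·(1 + (3/5)) = I.
Demand: x*(p_x,p_y,I) = 0.625·I/p_x and y* = 0.375·I/p_y.
Set x* = 5 in the demand function and solve for p_x: p_x = 4.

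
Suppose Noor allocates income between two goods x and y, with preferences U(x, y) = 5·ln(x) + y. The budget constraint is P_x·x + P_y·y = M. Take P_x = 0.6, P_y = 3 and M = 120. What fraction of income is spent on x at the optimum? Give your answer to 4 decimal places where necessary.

Set MRS = P_x/P_y: (5/x)/1 = P_x/P_y.
So x*(P_x,P_y) = 5·P_y/P_x, independent of income; and y* = (M − 5·P_y)/P_y.
At the given prices: x* = 5·3/0.6 = 25, and y* = 35.
Expenditure on x: 0.6·25 = 15; share = 0.125.

share on x = 0.125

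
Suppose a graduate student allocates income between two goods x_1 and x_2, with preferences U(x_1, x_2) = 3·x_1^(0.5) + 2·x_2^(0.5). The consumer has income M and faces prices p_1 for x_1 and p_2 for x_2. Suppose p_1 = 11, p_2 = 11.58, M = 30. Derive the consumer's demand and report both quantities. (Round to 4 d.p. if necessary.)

x_1* = 1.9177, x_2* = 0.7691

With the ratio pinned down, the budget gives x_1* = M/(p_1 + p_2·(x_2/x_1)) and x_2* = (x_2/x_1)·x_1*.
Numerically x_2/x_1 = 0.401038, so x_1* = 30/(11 + 11.58·0.401038) = 1.9177 and x_2* = 0.401038·1.9177 = 0.7691.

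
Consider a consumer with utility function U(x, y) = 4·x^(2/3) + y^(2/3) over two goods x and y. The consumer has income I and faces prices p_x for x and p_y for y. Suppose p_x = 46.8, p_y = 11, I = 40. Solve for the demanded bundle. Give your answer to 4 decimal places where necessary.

With the ratio pinned down, the budget gives x* = I/(p_x + p_y·(y/x)) and y* = (y/x)·x*.
Numerically y/x = 1.203316, so x* = 40/(46.8 + 11·1.203316) = 0.6663 and y* = 1.203316·0.6663 = 0.8017.

x* = 0.6663, y* = 0.8017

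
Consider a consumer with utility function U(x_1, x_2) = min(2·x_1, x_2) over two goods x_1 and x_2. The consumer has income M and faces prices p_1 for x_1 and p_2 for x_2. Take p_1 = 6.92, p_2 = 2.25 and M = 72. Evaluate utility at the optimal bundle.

With perfect complements, no substitution: consume in ratio x_1:x_2 = 1:2.
Budget: p_1·x_1 + p_2·2·x_1 = M, so (p_1 + 2·p_2)·x_1 = M.
Demand: x_1*(p_1,p_2,M) = M/(p_1 + 2·p_2), x_2* = 2·M/(p_1 + 2·p_2).
Here 6.92 + 2·2.25 = 11.42, giving x_1* = 6.3047 and x_2* = 12.6095.
Utility at the optimum: U(6.3047, 12.6095) = 12.6095.

V = 12.6095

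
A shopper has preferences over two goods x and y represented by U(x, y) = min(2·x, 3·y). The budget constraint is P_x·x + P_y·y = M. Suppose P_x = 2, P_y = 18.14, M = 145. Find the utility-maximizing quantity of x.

x* = 10.2886

Here 3·2 + 2·18.14 = 42.28, giving x* = 10.2886.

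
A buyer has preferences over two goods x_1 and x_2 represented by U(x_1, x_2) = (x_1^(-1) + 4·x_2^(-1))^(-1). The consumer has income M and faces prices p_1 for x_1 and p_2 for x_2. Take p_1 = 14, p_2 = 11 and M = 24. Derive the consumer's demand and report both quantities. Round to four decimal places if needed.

MRS = MU_x_1/MU_x_2 = (1/4)·(x_2/x_1)^(2). Set equal to p_1/p_2.
Hence x_2/x_1 = (4·p_1/p_2)^(1/(2)), i.e. raised to the 0.5 power.
With the ratio pinned down, the budget gives x_1* = M/(p_1 + p_2·(x_2/x_1)) and x_2* = (x_2/x_1)·x_1*.
Numerically x_2/x_1 = 2.256304, so x_1* = 24/(14 + 11·2.256304) = 0.6182 and x_2* = 2.256304·0.6182 = 1.395.

x_1* = 0.6182, x_2* = 1.395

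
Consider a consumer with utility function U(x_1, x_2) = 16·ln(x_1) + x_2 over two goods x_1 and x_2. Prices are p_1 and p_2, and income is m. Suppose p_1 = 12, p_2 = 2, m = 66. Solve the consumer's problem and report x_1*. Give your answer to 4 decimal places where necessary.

x_1* = 2.6667

MU_x_1 = 16/x_1, MU_x_2 = 1. Tangency: 16/x_1 = p_1/p_2.
So x_1*(p_1,p_2) = 16·p_2/p_1, independent of income; and x_2* = (m − 16·p_2)/p_2.
At the given prices: x_1* = 16·2/12 = 2.6667.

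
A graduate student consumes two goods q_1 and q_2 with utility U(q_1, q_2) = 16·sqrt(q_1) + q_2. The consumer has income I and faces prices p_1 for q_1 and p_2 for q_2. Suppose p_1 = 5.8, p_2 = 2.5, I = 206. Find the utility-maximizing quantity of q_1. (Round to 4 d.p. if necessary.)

Set MRS = p_1/p_2: 8·q_1^(−1/2) = p_1/p_2.
Thus q_1* = (8·p_2/p_1)² — independent of I — with the rest of income spent on q_2.
Plugging in: q_1* = (8·2.5/5.8)² = 11.8906.

q_1* = 11.8906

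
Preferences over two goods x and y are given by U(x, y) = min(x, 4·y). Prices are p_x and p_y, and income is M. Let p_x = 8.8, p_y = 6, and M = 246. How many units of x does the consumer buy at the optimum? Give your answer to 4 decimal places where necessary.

x* = 23.8835

With perfect complements, no substitution: consume in ratio x:y = 4:1.
Budget: p_x·x + p_y·(1/4)·x = M, so (4·p_x + p_y)·x = 4·M.
Demand: x*(p_x,p_y,M) = 4·M/(4·p_x + p_y), y* = M/(4·p_x + p_y).
Here 4·8.8 + 6 = 41.2, giving x* = 23.8835.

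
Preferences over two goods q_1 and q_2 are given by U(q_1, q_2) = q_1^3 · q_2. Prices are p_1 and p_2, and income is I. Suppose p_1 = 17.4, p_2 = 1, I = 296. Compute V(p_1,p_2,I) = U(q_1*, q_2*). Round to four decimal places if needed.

MU_q_1/MU_q_2 = (3·q_2)/(q_1); tangency sets this equal to p_1/p_2.
So 3·p_2·q_2 = p_1·q_1; combined with the budget, a share 0.75 of income goes to q_1.
Demand: q_1*(p_1,p_2,I) = 0.75·I/p_1 and q_2* = 0.25·I/p_2.
At p_1=17.4, p_2=1, I=296: q_1* = 0.75·296/17.4 = 12.7586, q_2* = 74.
Utility at the optimum: U(12.7586, 74) = 153689.0401.

V = 153689.0401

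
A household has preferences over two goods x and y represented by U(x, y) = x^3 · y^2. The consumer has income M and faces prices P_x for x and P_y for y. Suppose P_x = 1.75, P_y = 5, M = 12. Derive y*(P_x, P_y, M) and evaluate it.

y* = 0.96

Demand: x*(P_x,P_y,M) = 0.6·M/P_x and y* = 0.4·M/P_y.
At P_x=1.75, P_y=5, M=12: y* = 0.4·12/5 = 0.96.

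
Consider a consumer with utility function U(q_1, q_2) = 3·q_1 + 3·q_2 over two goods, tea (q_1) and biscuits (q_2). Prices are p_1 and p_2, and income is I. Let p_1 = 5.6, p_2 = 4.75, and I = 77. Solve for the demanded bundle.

Linear utility — the consumer picks whichever good has higher MU/price: 3/5.6 = 0.5357 vs 3/4.75 = 0.6316.
q_2 gives more utility per dollar, so spend all income on q_2: q_2* = I/p_2, q_1* = 0.
Numerically: q_1* = 0, q_2* = 16.2105.

q_1* = 0, q_2* = 16.2105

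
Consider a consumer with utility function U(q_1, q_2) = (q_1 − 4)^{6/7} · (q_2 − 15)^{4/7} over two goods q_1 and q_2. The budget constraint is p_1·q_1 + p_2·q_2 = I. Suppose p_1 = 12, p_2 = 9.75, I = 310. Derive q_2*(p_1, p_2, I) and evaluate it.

MRS = (3/2)·(q_2−15)/(q_1−4). Tangency with p_1/p_2 gives q_2−15 = (2/3)·(p_1/p_2)·(q_1−4).
Substituting into the budget: q_1* = 4 + 0.6·(I − 4·p_1 − 15·p_2)/p_1, and q_2* = 15 + 0.4·(…)/p_2.
Discretionary income = 310 − 4·12 − 15·9.75 = 115.75; q_2* = 15 + 0.4·115.75/9.75 = 19.7487.

q_2* = 19.7487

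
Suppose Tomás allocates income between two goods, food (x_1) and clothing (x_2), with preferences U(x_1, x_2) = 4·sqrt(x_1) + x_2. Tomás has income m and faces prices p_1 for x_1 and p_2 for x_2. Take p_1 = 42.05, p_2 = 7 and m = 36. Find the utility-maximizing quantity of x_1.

Set MRS = p_1/p_2: 2·x_1^(−1/2) = p_1/p_2.
Solve: √x_1 = 2·p_2/p_1, so x_1*(p_1,p_2) = (2·p_2/p_1)², and x_2* = (m − p_1·x_1*)/p_2.
Plugging in: x_1* = (2·7/42.05)² = 0.1108.

x_1* = 0.1108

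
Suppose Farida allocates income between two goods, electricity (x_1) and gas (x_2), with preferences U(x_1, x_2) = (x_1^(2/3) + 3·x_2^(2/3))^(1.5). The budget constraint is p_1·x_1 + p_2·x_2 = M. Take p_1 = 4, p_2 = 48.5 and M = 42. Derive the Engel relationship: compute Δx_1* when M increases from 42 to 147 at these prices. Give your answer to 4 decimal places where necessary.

MU_x_1 ∝ x_1^(-1/3), MU_x_2 ∝ 3·x_2^(-1/3), so MRS = (1/3)·(x_2/x_1)^(1/3) = p_1/p_2.
Hence x_2/x_1 = (3·p_1/p_2)^(1/(1/3)), i.e. raised to the 3 power.
With the ratio pinned down, the budget gives x_1* = M/(p_1 + p_2·(x_2/x_1)) and x_2* = (x_2/x_1)·x_1*.
Numerically x_2/x_1 = 0.015147, so x_1* = 42/(4 + 48.5·0.015147) = 8.8708.
At M' = 147: x_1* = 31.0479. Change: 31.0479 − 8.8708 = 22.1771.

Δx_1* = 22.1771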